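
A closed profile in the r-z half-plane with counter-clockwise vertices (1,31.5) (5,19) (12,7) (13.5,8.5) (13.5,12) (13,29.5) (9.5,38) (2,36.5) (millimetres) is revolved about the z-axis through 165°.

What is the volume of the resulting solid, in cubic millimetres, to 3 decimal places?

Volume = 5652.614 mm³

Profile (r,z), 8 vertices: (1,31.5) (5,19) (12,7) (13.5,8.5) (13.5,12) (13,29.5) (9.5,38) (2,36.5)
edge 0: (1,31.5)→(5,19)  cross = 1·19 − 5·31.5 = -138.5000; (r_i+r_j)·cross = 6·-138.5000 = -831.0000
edge 1: (5,19)→(12,7)  cross = 5·7 − 12·19 = -193.0000; (r_i+r_j)·cross = 17·-193.0000 = -3281.0000
edge 2: (12,7)→(13.5,8.5)  cross = 12·8.5 − 13.5·7 = 7.5000; (r_i+r_j)·cross = 25.5·7.5000 = 191.2500
edge 3: (13.5,8.5)→(13.5,12)  cross = 13.5·12 − 13.5·8.5 = 47.2500; (r_i+r_j)·cross = 27·47.2500 = 1275.7500
edge 4: (13.5,12)→(13,29.5)  cross = 13.5·29.5 − 13·12 = 242.2500; (r_i+r_j)·cross = 26.5·242.2500 = 6419.6250
edge 5: (13,29.5)→(9.5,38)  cross = 13·38 − 9.5·29.5 = 213.7500; (r_i+r_j)·cross = 22.5·213.7500 = 4809.3750
edge 6: (9.5,38)→(2,36.5)  cross = 9.5·36.5 − 2·38 = 270.7500; (r_i+r_j)·cross = 11.5·270.7500 = 3113.6250
edge 7: (2,36.5)→(1,31.5)  cross = 2·31.5 − 1·36.5 = 26.5000; (r_i+r_j)·cross = 3·26.5000 = 79.5000
Σcross = 476.5000 → A = |Σcross|/2 = 238.2500 mm²
Σ(r_i+r_j)·cross = 11777.1250 → first moment M = |Σ|/6 = 1962.8542
R_c = M/A = 1962.8542/238.2500 = 8.2386 mm
θ = 165° = 2.879793 rad
V = θ·R_c·A = 2.879793·8.2386·238.2500 = 5652.614 mm³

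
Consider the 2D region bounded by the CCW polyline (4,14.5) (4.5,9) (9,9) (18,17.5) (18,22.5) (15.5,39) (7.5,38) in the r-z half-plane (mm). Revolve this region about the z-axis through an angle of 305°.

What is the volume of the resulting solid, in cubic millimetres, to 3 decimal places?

Profile (r,z), 7 vertices: (4,14.5) (4.5,9) (9,9) (18,17.5) (18,22.5) (15.5,39) (7.5,38)
edge 0: (4,14.5)→(4.5,9)  cross = 4·9 − 4.5·14.5 = -29.2500; (r_i+r_j)·cross = 8.5·-29.2500 = -248.6250
edge 1: (4.5,9)→(9,9)  cross = 4.5·9 − 9·9 = -40.5000; (r_i+r_j)·cross = 13.5·-40.5000 = -546.7500
edge 2: (9,9)→(18,17.5)  cross = 9·17.5 − 18·9 = -4.5000; (r_i+r_j)·cross = 27·-4.5000 = -121.5000
edge 3: (18,17.5)→(18,22.5)  cross = 18·22.5 − 18·17.5 = 90.0000; (r_i+r_j)·cross = 36·90.0000 = 3240.0000
edge 4: (18,22.5)→(15.5,39)  cross = 18·39 − 15.5·22.5 = 353.2500; (r_i+r_j)·cross = 33.5·353.2500 = 11833.8750
edge 5: (15.5,39)→(7.5,38)  cross = 15.5·38 − 7.5·39 = 296.5000; (r_i+r_j)·cross = 23·296.5000 = 6819.5000
edge 6: (7.5,38)→(4,14.5)  cross = 7.5·14.5 − 4·38 = -43.2500; (r_i+r_j)·cross = 11.5·-43.2500 = -497.3750
Σcross = 622.2500 → A = |Σcross|/2 = 311.1250 mm²
Σ(r_i+r_j)·cross = 20479.1250 → first moment M = |Σ|/6 = 3413.1875
R_c = M/A = 3413.1875/311.1250 = 10.9705 mm
θ = 305° = 5.323254 rad
V = θ·R_c·A = 5.323254·10.9705·311.1250 = 18169.265 mm³

Volume = 18169.265 mm³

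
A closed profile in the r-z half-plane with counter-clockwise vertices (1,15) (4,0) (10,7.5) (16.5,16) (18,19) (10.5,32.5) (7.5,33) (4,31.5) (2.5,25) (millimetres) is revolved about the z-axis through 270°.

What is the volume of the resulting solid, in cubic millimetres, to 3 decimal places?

Profile (r,z), 9 vertices: (1,15) (4,0) (10,7.5) (16.5,16) (18,19) (10.5,32.5) (7.5,33) (4,31.5) (2.5,25)
edge 0: (1,15)→(4,0)  cross = 1·0 − 4·15 = -60.0000; (r_i+r_j)·cross = 5·-60.0000 = -300.0000
edge 1: (4,0)→(10,7.5)  cross = 4·7.5 − 10·0 = 30.0000; (r_i+r_j)·cross = 14·30.0000 = 420.0000
edge 2: (10,7.5)→(16.5,16)  cross = 10·16 − 16.5·7.5 = 36.2500; (r_i+r_j)·cross = 26.5·36.2500 = 960.6250
edge 3: (16.5,16)→(18,19)  cross = 16.5·19 − 18·16 = 25.5000; (r_i+r_j)·cross = 34.5·25.5000 = 879.7500
edge 4: (18,19)→(10.5,32.5)  cross = 18·32.5 − 10.5·19 = 385.5000; (r_i+r_j)·cross = 28.5·385.5000 = 10986.7500
edge 5: (10.5,32.5)→(7.5,33)  cross = 10.5·33 − 7.5·32.5 = 102.7500; (r_i+r_j)·cross = 18·102.7500 = 1849.5000
edge 6: (7.5,33)→(4,31.5)  cross = 7.5·31.5 − 4·33 = 104.2500; (r_i+r_j)·cross = 11.5·104.2500 = 1198.8750
edge 7: (4,31.5)→(2.5,25)  cross = 4·25 − 2.5·31.5 = 21.2500; (r_i+r_j)·cross = 6.5·21.2500 = 138.1250
edge 8: (2.5,25)→(1,15)  cross = 2.5·15 − 1·25 = 12.5000; (r_i+r_j)·cross = 3.5·12.5000 = 43.7500
Σcross = 658.0000 → A = |Σcross|/2 = 329.0000 mm²
Σ(r_i+r_j)·cross = 16177.3750 → first moment M = |Σ|/6 = 2696.2292
R_c = M/A = 2696.2292/329.0000 = 8.1952 mm
θ = 270° = 4.712389 rad
V = θ·R_c·A = 4.712389·8.1952·329.0000 = 12705.681 mm³

Volume = 12705.681 mm³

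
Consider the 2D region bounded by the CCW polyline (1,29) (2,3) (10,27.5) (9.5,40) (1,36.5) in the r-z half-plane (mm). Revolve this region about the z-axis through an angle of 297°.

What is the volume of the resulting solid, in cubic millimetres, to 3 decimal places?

Volume = 5223.801 mm³

Profile (r,z), 5 vertices: (1,29) (2,3) (10,27.5) (9.5,40) (1,36.5)
edge 0: (1,29)→(2,3)  cross = 1·3 − 2·29 = -55.0000; (r_i+r_j)·cross = 3·-55.0000 = -165.0000
edge 1: (2,3)→(10,27.5)  cross = 2·27.5 − 10·3 = 25.0000; (r_i+r_j)·cross = 12·25.0000 = 300.0000
edge 2: (10,27.5)→(9.5,40)  cross = 10·40 − 9.5·27.5 = 138.7500; (r_i+r_j)·cross = 19.5·138.7500 = 2705.6250
edge 3: (9.5,40)→(1,36.5)  cross = 9.5·36.5 − 1·40 = 306.7500; (r_i+r_j)·cross = 10.5·306.7500 = 3220.8750
edge 4: (1,36.5)→(1,29)  cross = 1·29 − 1·36.5 = -7.5000; (r_i+r_j)·cross = 2·-7.5000 = -15.0000
Σcross = 408.0000 → A = |Σcross|/2 = 204.0000 mm²
Σ(r_i+r_j)·cross = 6046.5000 → first moment M = |Σ|/6 = 1007.7500
R_c = M/A = 1007.7500/204.0000 = 4.9400 mm
θ = 297° = 5.183628 rad
V = θ·R_c·A = 5.183628·4.9400·204.0000 = 5223.801 mm³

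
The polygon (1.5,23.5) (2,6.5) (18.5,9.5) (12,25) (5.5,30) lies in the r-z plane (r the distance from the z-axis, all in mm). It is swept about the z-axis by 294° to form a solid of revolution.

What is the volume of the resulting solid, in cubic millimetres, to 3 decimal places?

Volume = 11037.999 mm³

Profile (r,z), 5 vertices: (1.5,23.5) (2,6.5) (18.5,9.5) (12,25) (5.5,30)
edge 0: (1.5,23.5)→(2,6.5)  cross = 1.5·6.5 − 2·23.5 = -37.2500; (r_i+r_j)·cross = 3.5·-37.2500 = -130.3750
edge 1: (2,6.5)→(18.5,9.5)  cross = 2·9.5 − 18.5·6.5 = -101.2500; (r_i+r_j)·cross = 20.5·-101.2500 = -2075.6250
edge 2: (18.5,9.5)→(12,25)  cross = 18.5·25 − 12·9.5 = 348.5000; (r_i+r_j)·cross = 30.5·348.5000 = 10629.2500
edge 3: (12,25)→(5.5,30)  cross = 12·30 − 5.5·25 = 222.5000; (r_i+r_j)·cross = 17.5·222.5000 = 3893.7500
edge 4: (5.5,30)→(1.5,23.5)  cross = 5.5·23.5 − 1.5·30 = 84.2500; (r_i+r_j)·cross = 7·84.2500 = 589.7500
Σcross = 516.7500 → A = |Σcross|/2 = 258.3750 mm²
Σ(r_i+r_j)·cross = 12906.7500 → first moment M = |Σ|/6 = 2151.1250
R_c = M/A = 2151.1250/258.3750 = 8.3256 mm
θ = 294° = 5.131268 rad
V = θ·R_c·A = 5.131268·8.3256·258.3750 = 11037.999 mm³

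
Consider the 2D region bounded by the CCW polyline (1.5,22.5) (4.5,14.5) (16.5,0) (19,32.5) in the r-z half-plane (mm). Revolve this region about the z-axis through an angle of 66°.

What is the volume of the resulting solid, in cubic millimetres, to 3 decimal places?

Volume = 4089.306 mm³

Profile (r,z), 4 vertices: (1.5,22.5) (4.5,14.5) (16.5,0) (19,32.5)
edge 0: (1.5,22.5)→(4.5,14.5)  cross = 1.5·14.5 − 4.5·22.5 = -79.5000; (r_i+r_j)·cross = 6·-79.5000 = -477.0000
edge 1: (4.5,14.5)→(16.5,0)  cross = 4.5·0 − 16.5·14.5 = -239.2500; (r_i+r_j)·cross = 21·-239.2500 = -5024.2500
edge 2: (16.5,0)→(19,32.5)  cross = 16.5·32.5 − 19·0 = 536.2500; (r_i+r_j)·cross = 35.5·536.2500 = 19036.8750
edge 3: (19,32.5)→(1.5,22.5)  cross = 19·22.5 − 1.5·32.5 = 378.7500; (r_i+r_j)·cross = 20.5·378.7500 = 7764.3750
Σcross = 596.2500 → A = |Σcross|/2 = 298.1250 mm²
Σ(r_i+r_j)·cross = 21300.0000 → first moment M = |Σ|/6 = 3550.0000
R_c = M/A = 3550.0000/298.1250 = 11.9078 mm
θ = 66° = 1.151917 rad
V = θ·R_c·A = 1.151917·11.9078·298.1250 = 4089.306 mm³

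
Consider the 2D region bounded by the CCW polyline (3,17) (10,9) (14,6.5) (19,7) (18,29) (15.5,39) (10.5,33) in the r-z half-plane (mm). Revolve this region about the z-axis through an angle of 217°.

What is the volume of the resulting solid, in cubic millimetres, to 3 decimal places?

Profile (r,z), 7 vertices: (3,17) (10,9) (14,6.5) (19,7) (18,29) (15.5,39) (10.5,33)
edge 0: (3,17)→(10,9)  cross = 3·9 − 10·17 = -143.0000; (r_i+r_j)·cross = 13·-143.0000 = -1859.0000
edge 1: (10,9)→(14,6.5)  cross = 10·6.5 − 14·9 = -61.0000; (r_i+r_j)·cross = 24·-61.0000 = -1464.0000
edge 2: (14,6.5)→(19,7)  cross = 14·7 − 19·6.5 = -25.5000; (r_i+r_j)·cross = 33·-25.5000 = -841.5000
edge 3: (19,7)→(18,29)  cross = 19·29 − 18·7 = 425.0000; (r_i+r_j)·cross = 37·425.0000 = 15725.0000
edge 4: (18,29)→(15.5,39)  cross = 18·39 − 15.5·29 = 252.5000; (r_i+r_j)·cross = 33.5·252.5000 = 8458.7500
edge 5: (15.5,39)→(10.5,33)  cross = 15.5·33 − 10.5·39 = 102.0000; (r_i+r_j)·cross = 26·102.0000 = 2652.0000
edge 6: (10.5,33)→(3,17)  cross = 10.5·17 − 3·33 = 79.5000; (r_i+r_j)·cross = 13.5·79.5000 = 1073.2500
Σcross = 629.5000 → A = |Σcross|/2 = 314.7500 mm²
Σ(r_i+r_j)·cross = 23744.5000 → first moment M = |Σ|/6 = 3957.4167
R_c = M/A = 3957.4167/314.7500 = 12.5732 mm
θ = 217° = 3.787364 rad
V = θ·R_c·A = 3.787364·12.5732·314.7500 = 14988.179 mm³

Volume = 14988.179 mm³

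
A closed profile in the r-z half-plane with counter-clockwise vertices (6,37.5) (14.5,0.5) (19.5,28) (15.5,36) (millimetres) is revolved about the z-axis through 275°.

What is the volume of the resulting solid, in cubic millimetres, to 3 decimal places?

Profile (r,z), 4 vertices: (6,37.5) (14.5,0.5) (19.5,28) (15.5,36)
edge 0: (6,37.5)→(14.5,0.5)  cross = 6·0.5 − 14.5·37.5 = -540.7500; (r_i+r_j)·cross = 20.5·-540.7500 = -11085.3750
edge 1: (14.5,0.5)→(19.5,28)  cross = 14.5·28 − 19.5·0.5 = 396.2500; (r_i+r_j)·cross = 34·396.2500 = 13472.5000
edge 2: (19.5,28)→(15.5,36)  cross = 19.5·36 − 15.5·28 = 268.0000; (r_i+r_j)·cross = 35·268.0000 = 9380.0000
edge 3: (15.5,36)→(6,37.5)  cross = 15.5·37.5 − 6·36 = 365.2500; (r_i+r_j)·cross = 21.5·365.2500 = 7852.8750
Σcross = 488.7500 → A = |Σcross|/2 = 244.3750 mm²
Σ(r_i+r_j)·cross = 19620.0000 → first moment M = |Σ|/6 = 3270.0000
R_c = M/A = 3270.0000/244.3750 = 13.3811 mm
θ = 275° = 4.799655 rad
V = θ·R_c·A = 4.799655·13.3811·244.3750 = 15694.873 mm³

Volume = 15694.873 mm³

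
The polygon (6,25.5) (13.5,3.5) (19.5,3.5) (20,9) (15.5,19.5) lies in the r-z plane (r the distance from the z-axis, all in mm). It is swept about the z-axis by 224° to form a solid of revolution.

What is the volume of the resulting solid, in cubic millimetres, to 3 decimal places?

Profile (r,z), 5 vertices: (6,25.5) (13.5,3.5) (19.5,3.5) (20,9) (15.5,19.5)
edge 0: (6,25.5)→(13.5,3.5)  cross = 6·3.5 − 13.5·25.5 = -323.2500; (r_i+r_j)·cross = 19.5·-323.2500 = -6303.3750
edge 1: (13.5,3.5)→(19.5,3.5)  cross = 13.5·3.5 − 19.5·3.5 = -21.0000; (r_i+r_j)·cross = 33·-21.0000 = -693.0000
edge 2: (19.5,3.5)→(20,9)  cross = 19.5·9 − 20·3.5 = 105.5000; (r_i+r_j)·cross = 39.5·105.5000 = 4167.2500
edge 3: (20,9)→(15.5,19.5)  cross = 20·19.5 − 15.5·9 = 250.5000; (r_i+r_j)·cross = 35.5·250.5000 = 8892.7500
edge 4: (15.5,19.5)→(6,25.5)  cross = 15.5·25.5 − 6·19.5 = 278.2500; (r_i+r_j)·cross = 21.5·278.2500 = 5982.3750
Σcross = 290.0000 → A = |Σcross|/2 = 145.0000 mm²
Σ(r_i+r_j)·cross = 12046.0000 → first moment M = |Σ|/6 = 2007.6667
R_c = M/A = 2007.6667/145.0000 = 13.8460 mm
θ = 224° = 3.909538 rad
V = θ·R_c·A = 3.909538·13.8460·145.0000 = 7849.048 mm³

Volume = 7849.048 mm³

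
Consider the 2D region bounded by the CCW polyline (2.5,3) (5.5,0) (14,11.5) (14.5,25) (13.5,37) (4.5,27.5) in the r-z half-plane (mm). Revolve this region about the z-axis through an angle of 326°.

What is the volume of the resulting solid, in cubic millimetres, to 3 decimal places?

Volume = 14409.114 mm³

Profile (r,z), 6 vertices: (2.5,3) (5.5,0) (14,11.5) (14.5,25) (13.5,37) (4.5,27.5)
edge 0: (2.5,3)→(5.5,0)  cross = 2.5·0 − 5.5·3 = -16.5000; (r_i+r_j)·cross = 8·-16.5000 = -132.0000
edge 1: (5.5,0)→(14,11.5)  cross = 5.5·11.5 − 14·0 = 63.2500; (r_i+r_j)·cross = 19.5·63.2500 = 1233.3750
edge 2: (14,11.5)→(14.5,25)  cross = 14·25 − 14.5·11.5 = 183.2500; (r_i+r_j)·cross = 28.5·183.2500 = 5222.6250
edge 3: (14.5,25)→(13.5,37)  cross = 14.5·37 − 13.5·25 = 199.0000; (r_i+r_j)·cross = 28·199.0000 = 5572.0000
edge 4: (13.5,37)→(4.5,27.5)  cross = 13.5·27.5 − 4.5·37 = 204.7500; (r_i+r_j)·cross = 18·204.7500 = 3685.5000
edge 5: (4.5,27.5)→(2.5,3)  cross = 4.5·3 − 2.5·27.5 = -55.2500; (r_i+r_j)·cross = 7·-55.2500 = -386.7500
Σcross = 578.5000 → A = |Σcross|/2 = 289.2500 mm²
Σ(r_i+r_j)·cross = 15194.7500 → first moment M = |Σ|/6 = 2532.4583
R_c = M/A = 2532.4583/289.2500 = 8.7553 mm
θ = 326° = 5.689773 rad
V = θ·R_c·A = 5.689773·8.7553·289.2500 = 14409.114 mm³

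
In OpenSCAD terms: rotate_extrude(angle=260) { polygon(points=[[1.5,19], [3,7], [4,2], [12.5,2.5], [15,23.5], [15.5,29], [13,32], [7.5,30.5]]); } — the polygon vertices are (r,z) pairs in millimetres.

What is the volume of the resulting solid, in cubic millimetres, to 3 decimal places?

Volume = 12149.731 mm³

Profile (r,z), 8 vertices: (1.5,19) (3,7) (4,2) (12.5,2.5) (15,23.5) (15.5,29) (13,32) (7.5,30.5)
edge 0: (1.5,19)→(3,7)  cross = 1.5·7 − 3·19 = -46.5000; (r_i+r_j)·cross = 4.5·-46.5000 = -209.2500
edge 1: (3,7)→(4,2)  cross = 3·2 − 4·7 = -22.0000; (r_i+r_j)·cross = 7·-22.0000 = -154.0000
edge 2: (4,2)→(12.5,2.5)  cross = 4·2.5 − 12.5·2 = -15.0000; (r_i+r_j)·cross = 16.5·-15.0000 = -247.5000
edge 3: (12.5,2.5)→(15,23.5)  cross = 12.5·23.5 − 15·2.5 = 256.2500; (r_i+r_j)·cross = 27.5·256.2500 = 7046.8750
edge 4: (15,23.5)→(15.5,29)  cross = 15·29 − 15.5·23.5 = 70.7500; (r_i+r_j)·cross = 30.5·70.7500 = 2157.8750
edge 5: (15.5,29)→(13,32)  cross = 15.5·32 − 13·29 = 119.0000; (r_i+r_j)·cross = 28.5·119.0000 = 3391.5000
edge 6: (13,32)→(7.5,30.5)  cross = 13·30.5 − 7.5·32 = 156.5000; (r_i+r_j)·cross = 20.5·156.5000 = 3208.2500
edge 7: (7.5,30.5)→(1.5,19)  cross = 7.5·19 − 1.5·30.5 = 96.7500; (r_i+r_j)·cross = 9·96.7500 = 870.7500
Σcross = 615.7500 → A = |Σcross|/2 = 307.8750 mm²
Σ(r_i+r_j)·cross = 16064.5000 → first moment M = |Σ|/6 = 2677.4167
R_c = M/A = 2677.4167/307.8750 = 8.6964 mm
θ = 260° = 4.537856 rad
V = θ·R_c·A = 4.537856·8.6964·307.8750 = 12149.731 mm³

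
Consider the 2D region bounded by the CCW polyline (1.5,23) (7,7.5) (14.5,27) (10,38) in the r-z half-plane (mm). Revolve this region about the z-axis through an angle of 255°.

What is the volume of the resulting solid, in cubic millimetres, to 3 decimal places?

Profile (r,z), 4 vertices: (1.5,23) (7,7.5) (14.5,27) (10,38)
edge 0: (1.5,23)→(7,7.5)  cross = 1.5·7.5 − 7·23 = -149.7500; (r_i+r_j)·cross = 8.5·-149.7500 = -1272.8750
edge 1: (7,7.5)→(14.5,27)  cross = 7·27 − 14.5·7.5 = 80.2500; (r_i+r_j)·cross = 21.5·80.2500 = 1725.3750
edge 2: (14.5,27)→(10,38)  cross = 14.5·38 − 10·27 = 281.0000; (r_i+r_j)·cross = 24.5·281.0000 = 6884.5000
edge 3: (10,38)→(1.5,23)  cross = 10·23 − 1.5·38 = 173.0000; (r_i+r_j)·cross = 11.5·173.0000 = 1989.5000
Σcross = 384.5000 → A = |Σcross|/2 = 192.2500 mm²
Σ(r_i+r_j)·cross = 9326.5000 → first moment M = |Σ|/6 = 1554.4167
R_c = M/A = 1554.4167/192.2500 = 8.0854 mm
θ = 255° = 4.450590 rad
V = θ·R_c·A = 4.450590·8.0854·192.2500 = 6918.071 mm³

Volume = 6918.071 mm³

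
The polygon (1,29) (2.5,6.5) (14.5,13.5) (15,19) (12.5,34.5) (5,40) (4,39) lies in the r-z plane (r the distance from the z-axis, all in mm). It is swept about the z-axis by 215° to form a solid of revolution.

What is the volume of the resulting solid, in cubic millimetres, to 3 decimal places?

Volume = 9396.936 mm³

Profile (r,z), 7 vertices: (1,29) (2.5,6.5) (14.5,13.5) (15,19) (12.5,34.5) (5,40) (4,39)
edge 0: (1,29)→(2.5,6.5)  cross = 1·6.5 − 2.5·29 = -66.0000; (r_i+r_j)·cross = 3.5·-66.0000 = -231.0000
edge 1: (2.5,6.5)→(14.5,13.5)  cross = 2.5·13.5 − 14.5·6.5 = -60.5000; (r_i+r_j)·cross = 17·-60.5000 = -1028.5000
edge 2: (14.5,13.5)→(15,19)  cross = 14.5·19 − 15·13.5 = 73.0000; (r_i+r_j)·cross = 29.5·73.0000 = 2153.5000
edge 3: (15,19)→(12.5,34.5)  cross = 15·34.5 − 12.5·19 = 280.0000; (r_i+r_j)·cross = 27.5·280.0000 = 7700.0000
edge 4: (12.5,34.5)→(5,40)  cross = 12.5·40 − 5·34.5 = 327.5000; (r_i+r_j)·cross = 17.5·327.5000 = 5731.2500
edge 5: (5,40)→(4,39)  cross = 5·39 − 4·40 = 35.0000; (r_i+r_j)·cross = 9·35.0000 = 315.0000
edge 6: (4,39)→(1,29)  cross = 4·29 − 1·39 = 77.0000; (r_i+r_j)·cross = 5·77.0000 = 385.0000
Σcross = 666.0000 → A = |Σcross|/2 = 333.0000 mm²
Σ(r_i+r_j)·cross = 15025.2500 → first moment M = |Σ|/6 = 2504.2083
R_c = M/A = 2504.2083/333.0000 = 7.5201 mm
θ = 215° = 3.752458 rad
V = θ·R_c·A = 3.752458·7.5201·333.0000 = 9396.936 mm³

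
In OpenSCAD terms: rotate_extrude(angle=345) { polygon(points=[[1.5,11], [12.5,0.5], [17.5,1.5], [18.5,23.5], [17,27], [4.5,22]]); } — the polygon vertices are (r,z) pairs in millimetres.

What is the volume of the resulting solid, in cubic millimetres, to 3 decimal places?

Volume = 21345.060 mm³

Profile (r,z), 6 vertices: (1.5,11) (12.5,0.5) (17.5,1.5) (18.5,23.5) (17,27) (4.5,22)
edge 0: (1.5,11)→(12.5,0.5)  cross = 1.5·0.5 − 12.5·11 = -136.7500; (r_i+r_j)·cross = 14·-136.7500 = -1914.5000
edge 1: (12.5,0.5)→(17.5,1.5)  cross = 12.5·1.5 − 17.5·0.5 = 10.0000; (r_i+r_j)·cross = 30·10.0000 = 300.0000
edge 2: (17.5,1.5)→(18.5,23.5)  cross = 17.5·23.5 − 18.5·1.5 = 383.5000; (r_i+r_j)·cross = 36·383.5000 = 13806.0000
edge 3: (18.5,23.5)→(17,27)  cross = 18.5·27 − 17·23.5 = 100.0000; (r_i+r_j)·cross = 35.5·100.0000 = 3550.0000
edge 4: (17,27)→(4.5,22)  cross = 17·22 − 4.5·27 = 252.5000; (r_i+r_j)·cross = 21.5·252.5000 = 5428.7500
edge 5: (4.5,22)→(1.5,11)  cross = 4.5·11 − 1.5·22 = 16.5000; (r_i+r_j)·cross = 6·16.5000 = 99.0000
Σcross = 625.7500 → A = |Σcross|/2 = 312.8750 mm²
Σ(r_i+r_j)·cross = 21269.2500 → first moment M = |Σ|/6 = 3544.8750
R_c = M/A = 3544.8750/312.8750 = 11.3300 mm
θ = 345° = 6.021386 rad
V = θ·R_c·A = 6.021386·11.3300·312.8750 = 21345.060 mm³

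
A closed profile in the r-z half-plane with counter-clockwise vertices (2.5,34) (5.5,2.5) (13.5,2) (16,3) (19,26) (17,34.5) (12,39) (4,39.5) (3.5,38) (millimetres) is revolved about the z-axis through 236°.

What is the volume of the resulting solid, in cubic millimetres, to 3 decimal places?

Volume = 21404.693 mm³

Profile (r,z), 9 vertices: (2.5,34) (5.5,2.5) (13.5,2) (16,3) (19,26) (17,34.5) (12,39) (4,39.5) (3.5,38)
edge 0: (2.5,34)→(5.5,2.5)  cross = 2.5·2.5 − 5.5·34 = -180.7500; (r_i+r_j)·cross = 8·-180.7500 = -1446.0000
edge 1: (5.5,2.5)→(13.5,2)  cross = 5.5·2 − 13.5·2.5 = -22.7500; (r_i+r_j)·cross = 19·-22.7500 = -432.2500
edge 2: (13.5,2)→(16,3)  cross = 13.5·3 − 16·2 = 8.5000; (r_i+r_j)·cross = 29.5·8.5000 = 250.7500
edge 3: (16,3)→(19,26)  cross = 16·26 − 19·3 = 359.0000; (r_i+r_j)·cross = 35·359.0000 = 12565.0000
edge 4: (19,26)→(17,34.5)  cross = 19·34.5 − 17·26 = 213.5000; (r_i+r_j)·cross = 36·213.5000 = 7686.0000
edge 5: (17,34.5)→(12,39)  cross = 17·39 − 12·34.5 = 249.0000; (r_i+r_j)·cross = 29·249.0000 = 7221.0000
edge 6: (12,39)→(4,39.5)  cross = 12·39.5 − 4·39 = 318.0000; (r_i+r_j)·cross = 16·318.0000 = 5088.0000
edge 7: (4,39.5)→(3.5,38)  cross = 4·38 − 3.5·39.5 = 13.7500; (r_i+r_j)·cross = 7.5·13.7500 = 103.1250
edge 8: (3.5,38)→(2.5,34)  cross = 3.5·34 − 2.5·38 = 24.0000; (r_i+r_j)·cross = 6·24.0000 = 144.0000
Σcross = 982.2500 → A = |Σcross|/2 = 491.1250 mm²
Σ(r_i+r_j)·cross = 31179.6250 → first moment M = |Σ|/6 = 5196.6042
R_c = M/A = 5196.6042/491.1250 = 10.5810 mm
θ = 236° = 4.118977 rad
V = θ·R_c·A = 4.118977·10.5810·491.1250 = 21404.693 mm³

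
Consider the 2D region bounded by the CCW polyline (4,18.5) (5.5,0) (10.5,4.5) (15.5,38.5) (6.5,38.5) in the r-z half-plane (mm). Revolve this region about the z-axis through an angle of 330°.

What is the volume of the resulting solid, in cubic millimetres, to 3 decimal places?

Volume = 14778.139 mm³

Profile (r,z), 5 vertices: (4,18.5) (5.5,0) (10.5,4.5) (15.5,38.5) (6.5,38.5)
edge 0: (4,18.5)→(5.5,0)  cross = 4·0 − 5.5·18.5 = -101.7500; (r_i+r_j)·cross = 9.5·-101.7500 = -966.6250
edge 1: (5.5,0)→(10.5,4.5)  cross = 5.5·4.5 − 10.5·0 = 24.7500; (r_i+r_j)·cross = 16·24.7500 = 396.0000
edge 2: (10.5,4.5)→(15.5,38.5)  cross = 10.5·38.5 − 15.5·4.5 = 334.5000; (r_i+r_j)·cross = 26·334.5000 = 8697.0000
edge 3: (15.5,38.5)→(6.5,38.5)  cross = 15.5·38.5 − 6.5·38.5 = 346.5000; (r_i+r_j)·cross = 22·346.5000 = 7623.0000
edge 4: (6.5,38.5)→(4,18.5)  cross = 6.5·18.5 − 4·38.5 = -33.7500; (r_i+r_j)·cross = 10.5·-33.7500 = -354.3750
Σcross = 570.2500 → A = |Σcross|/2 = 285.1250 mm²
Σ(r_i+r_j)·cross = 15395.0000 → first moment M = |Σ|/6 = 2565.8333
R_c = M/A = 2565.8333/285.1250 = 8.9990 mm
θ = 330° = 5.759587 rad
V = θ·R_c·A = 5.759587·8.9990·285.1250 = 14778.139 mm³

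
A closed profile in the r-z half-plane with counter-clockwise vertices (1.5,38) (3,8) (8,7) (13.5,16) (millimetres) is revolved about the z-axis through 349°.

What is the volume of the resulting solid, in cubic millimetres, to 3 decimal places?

Volume = 7231.522 mm³

Profile (r,z), 4 vertices: (1.5,38) (3,8) (8,7) (13.5,16)
edge 0: (1.5,38)→(3,8)  cross = 1.5·8 − 3·38 = -102.0000; (r_i+r_j)·cross = 4.5·-102.0000 = -459.0000
edge 1: (3,8)→(8,7)  cross = 3·7 − 8·8 = -43.0000; (r_i+r_j)·cross = 11·-43.0000 = -473.0000
edge 2: (8,7)→(13.5,16)  cross = 8·16 − 13.5·7 = 33.5000; (r_i+r_j)·cross = 21.5·33.5000 = 720.2500
edge 3: (13.5,16)→(1.5,38)  cross = 13.5·38 − 1.5·16 = 489.0000; (r_i+r_j)·cross = 15·489.0000 = 7335.0000
Σcross = 377.5000 → A = |Σcross|/2 = 188.7500 mm²
Σ(r_i+r_j)·cross = 7123.2500 → first moment M = |Σ|/6 = 1187.2083
R_c = M/A = 1187.2083/188.7500 = 6.2898 mm
θ = 349° = 6.091199 rad
V = θ·R_c·A = 6.091199·6.2898·188.7500 = 7231.522 mm³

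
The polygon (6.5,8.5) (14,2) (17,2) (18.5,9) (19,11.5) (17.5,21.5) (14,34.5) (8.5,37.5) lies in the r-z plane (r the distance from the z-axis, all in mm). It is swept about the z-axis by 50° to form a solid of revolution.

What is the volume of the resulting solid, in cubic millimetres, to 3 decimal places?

Volume = 3355.068 mm³

Profile (r,z), 8 vertices: (6.5,8.5) (14,2) (17,2) (18.5,9) (19,11.5) (17.5,21.5) (14,34.5) (8.5,37.5)
edge 0: (6.5,8.5)→(14,2)  cross = 6.5·2 − 14·8.5 = -106.0000; (r_i+r_j)·cross = 20.5·-106.0000 = -2173.0000
edge 1: (14,2)→(17,2)  cross = 14·2 − 17·2 = -6.0000; (r_i+r_j)·cross = 31·-6.0000 = -186.0000
edge 2: (17,2)→(18.5,9)  cross = 17·9 − 18.5·2 = 116.0000; (r_i+r_j)·cross = 35.5·116.0000 = 4118.0000
edge 3: (18.5,9)→(19,11.5)  cross = 18.5·11.5 − 19·9 = 41.7500; (r_i+r_j)·cross = 37.5·41.7500 = 1565.6250
edge 4: (19,11.5)→(17.5,21.5)  cross = 19·21.5 − 17.5·11.5 = 207.2500; (r_i+r_j)·cross = 36.5·207.2500 = 7564.6250
edge 5: (17.5,21.5)→(14,34.5)  cross = 17.5·34.5 − 14·21.5 = 302.7500; (r_i+r_j)·cross = 31.5·302.7500 = 9536.6250
edge 6: (14,34.5)→(8.5,37.5)  cross = 14·37.5 − 8.5·34.5 = 231.7500; (r_i+r_j)·cross = 22.5·231.7500 = 5214.3750
edge 7: (8.5,37.5)→(6.5,8.5)  cross = 8.5·8.5 − 6.5·37.5 = -171.5000; (r_i+r_j)·cross = 15·-171.5000 = -2572.5000
Σcross = 616.0000 → A = |Σcross|/2 = 308.0000 mm²
Σ(r_i+r_j)·cross = 23067.7500 → first moment M = |Σ|/6 = 3844.6250
R_c = M/A = 3844.6250/308.0000 = 12.4825 mm
θ = 50° = 0.872665 rad
V = θ·R_c·A = 0.872665·12.4825·308.0000 = 3355.068 mm³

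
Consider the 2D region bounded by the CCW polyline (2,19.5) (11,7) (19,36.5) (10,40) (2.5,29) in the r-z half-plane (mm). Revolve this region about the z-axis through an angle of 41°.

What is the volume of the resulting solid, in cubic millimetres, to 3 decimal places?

Profile (r,z), 5 vertices: (2,19.5) (11,7) (19,36.5) (10,40) (2.5,29)
edge 0: (2,19.5)→(11,7)  cross = 2·7 − 11·19.5 = -200.5000; (r_i+r_j)·cross = 13·-200.5000 = -2606.5000
edge 1: (11,7)→(19,36.5)  cross = 11·36.5 − 19·7 = 268.5000; (r_i+r_j)·cross = 30·268.5000 = 8055.0000
edge 2: (19,36.5)→(10,40)  cross = 19·40 − 10·36.5 = 395.0000; (r_i+r_j)·cross = 29·395.0000 = 11455.0000
edge 3: (10,40)→(2.5,29)  cross = 10·29 − 2.5·40 = 190.0000; (r_i+r_j)·cross = 12.5·190.0000 = 2375.0000
edge 4: (2.5,29)→(2,19.5)  cross = 2.5·19.5 − 2·29 = -9.2500; (r_i+r_j)·cross = 4.5·-9.2500 = -41.6250
Σcross = 643.7500 → A = |Σcross|/2 = 321.8750 mm²
Σ(r_i+r_j)·cross = 19236.8750 → first moment M = |Σ|/6 = 3206.1458
R_c = M/A = 3206.1458/321.8750 = 9.9608 mm
θ = 41° = 0.715585 rad
V = θ·R_c·A = 0.715585·9.9608·321.8750 = 2294.270 mm³

Volume = 2294.270 mm³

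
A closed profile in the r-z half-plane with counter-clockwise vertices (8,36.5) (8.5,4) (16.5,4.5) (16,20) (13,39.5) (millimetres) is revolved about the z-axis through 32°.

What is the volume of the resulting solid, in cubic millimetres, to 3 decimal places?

Volume = 1602.596 mm³

Profile (r,z), 5 vertices: (8,36.5) (8.5,4) (16.5,4.5) (16,20) (13,39.5)
edge 0: (8,36.5)→(8.5,4)  cross = 8·4 − 8.5·36.5 = -278.2500; (r_i+r_j)·cross = 16.5·-278.2500 = -4591.1250
edge 1: (8.5,4)→(16.5,4.5)  cross = 8.5·4.5 − 16.5·4 = -27.7500; (r_i+r_j)·cross = 25·-27.7500 = -693.7500
edge 2: (16.5,4.5)→(16,20)  cross = 16.5·20 − 16·4.5 = 258.0000; (r_i+r_j)·cross = 32.5·258.0000 = 8385.0000
edge 3: (16,20)→(13,39.5)  cross = 16·39.5 − 13·20 = 372.0000; (r_i+r_j)·cross = 29·372.0000 = 10788.0000
edge 4: (13,39.5)→(8,36.5)  cross = 13·36.5 − 8·39.5 = 158.5000; (r_i+r_j)·cross = 21·158.5000 = 3328.5000
Σcross = 482.5000 → A = |Σcross|/2 = 241.2500 mm²
Σ(r_i+r_j)·cross = 17216.6250 → first moment M = |Σ|/6 = 2869.4375
R_c = M/A = 2869.4375/241.2500 = 11.8940 mm
θ = 32° = 0.558505 rad
V = θ·R_c·A = 0.558505·11.8940·241.2500 = 1602.596 mm³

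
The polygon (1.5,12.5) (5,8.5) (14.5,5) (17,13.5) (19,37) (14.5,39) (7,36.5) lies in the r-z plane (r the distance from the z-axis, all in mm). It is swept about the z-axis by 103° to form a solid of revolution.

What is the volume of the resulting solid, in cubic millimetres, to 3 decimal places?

Profile (r,z), 7 vertices: (1.5,12.5) (5,8.5) (14.5,5) (17,13.5) (19,37) (14.5,39) (7,36.5)
edge 0: (1.5,12.5)→(5,8.5)  cross = 1.5·8.5 − 5·12.5 = -49.7500; (r_i+r_j)·cross = 6.5·-49.7500 = -323.3750
edge 1: (5,8.5)→(14.5,5)  cross = 5·5 − 14.5·8.5 = -98.2500; (r_i+r_j)·cross = 19.5·-98.2500 = -1915.8750
edge 2: (14.5,5)→(17,13.5)  cross = 14.5·13.5 − 17·5 = 110.7500; (r_i+r_j)·cross = 31.5·110.7500 = 3488.6250
edge 3: (17,13.5)→(19,37)  cross = 17·37 − 19·13.5 = 372.5000; (r_i+r_j)·cross = 36·372.5000 = 13410.0000
edge 4: (19,37)→(14.5,39)  cross = 19·39 − 14.5·37 = 204.5000; (r_i+r_j)·cross = 33.5·204.5000 = 6850.7500
edge 5: (14.5,39)→(7,36.5)  cross = 14.5·36.5 − 7·39 = 256.2500; (r_i+r_j)·cross = 21.5·256.2500 = 5509.3750
edge 6: (7,36.5)→(1.5,12.5)  cross = 7·12.5 − 1.5·36.5 = 32.7500; (r_i+r_j)·cross = 8.5·32.7500 = 278.3750
Σcross = 828.7500 → A = |Σcross|/2 = 414.3750 mm²
Σ(r_i+r_j)·cross = 27297.8750 → first moment M = |Σ|/6 = 4549.6458
R_c = M/A = 4549.6458/414.3750 = 10.9795 mm
θ = 103° = 1.797689 rad
V = θ·R_c·A = 1.797689·10.9795·414.3750 = 8178.849 mm³

Volume = 8178.849 mm³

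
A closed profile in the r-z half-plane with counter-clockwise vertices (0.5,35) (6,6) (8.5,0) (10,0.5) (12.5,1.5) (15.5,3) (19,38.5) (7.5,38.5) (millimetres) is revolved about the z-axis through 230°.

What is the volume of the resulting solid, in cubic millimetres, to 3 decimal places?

Profile (r,z), 8 vertices: (0.5,35) (6,6) (8.5,0) (10,0.5) (12.5,1.5) (15.5,3) (19,38.5) (7.5,38.5)
edge 0: (0.5,35)→(6,6)  cross = 0.5·6 − 6·35 = -207.0000; (r_i+r_j)·cross = 6.5·-207.0000 = -1345.5000
edge 1: (6,6)→(8.5,0)  cross = 6·0 − 8.5·6 = -51.0000; (r_i+r_j)·cross = 14.5·-51.0000 = -739.5000
edge 2: (8.5,0)→(10,0.5)  cross = 8.5·0.5 − 10·0 = 4.2500; (r_i+r_j)·cross = 18.5·4.2500 = 78.6250
edge 3: (10,0.5)→(12.5,1.5)  cross = 10·1.5 − 12.5·0.5 = 8.7500; (r_i+r_j)·cross = 22.5·8.7500 = 196.8750
edge 4: (12.5,1.5)→(15.5,3)  cross = 12.5·3 − 15.5·1.5 = 14.2500; (r_i+r_j)·cross = 28·14.2500 = 399.0000
edge 5: (15.5,3)→(19,38.5)  cross = 15.5·38.5 − 19·3 = 539.7500; (r_i+r_j)·cross = 34.5·539.7500 = 18621.3750
edge 6: (19,38.5)→(7.5,38.5)  cross = 19·38.5 − 7.5·38.5 = 442.7500; (r_i+r_j)·cross = 26.5·442.7500 = 11732.8750
edge 7: (7.5,38.5)→(0.5,35)  cross = 7.5·35 − 0.5·38.5 = 243.2500; (r_i+r_j)·cross = 8·243.2500 = 1946.0000
Σcross = 995.0000 → A = |Σcross|/2 = 497.5000 mm²
Σ(r_i+r_j)·cross = 30889.7500 → first moment M = |Σ|/6 = 5148.2917
R_c = M/A = 5148.2917/497.5000 = 10.3483 mm
θ = 230° = 4.014257 rad
V = θ·R_c·A = 4.014257·10.3483·497.5000 = 20666.567 mm³

Volume = 20666.567 mm³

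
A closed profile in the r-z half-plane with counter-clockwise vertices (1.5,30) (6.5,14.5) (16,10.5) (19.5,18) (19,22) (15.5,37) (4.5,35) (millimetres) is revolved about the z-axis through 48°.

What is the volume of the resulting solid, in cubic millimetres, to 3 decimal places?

Volume = 3035.267 mm³

Profile (r,z), 7 vertices: (1.5,30) (6.5,14.5) (16,10.5) (19.5,18) (19,22) (15.5,37) (4.5,35)
edge 0: (1.5,30)→(6.5,14.5)  cross = 1.5·14.5 − 6.5·30 = -173.2500; (r_i+r_j)·cross = 8·-173.2500 = -1386.0000
edge 1: (6.5,14.5)→(16,10.5)  cross = 6.5·10.5 − 16·14.5 = -163.7500; (r_i+r_j)·cross = 22.5·-163.7500 = -3684.3750
edge 2: (16,10.5)→(19.5,18)  cross = 16·18 − 19.5·10.5 = 83.2500; (r_i+r_j)·cross = 35.5·83.2500 = 2955.3750
edge 3: (19.5,18)→(19,22)  cross = 19.5·22 − 19·18 = 87.0000; (r_i+r_j)·cross = 38.5·87.0000 = 3349.5000
edge 4: (19,22)→(15.5,37)  cross = 19·37 − 15.5·22 = 362.0000; (r_i+r_j)·cross = 34.5·362.0000 = 12489.0000
edge 5: (15.5,37)→(4.5,35)  cross = 15.5·35 − 4.5·37 = 376.0000; (r_i+r_j)·cross = 20·376.0000 = 7520.0000
edge 6: (4.5,35)→(1.5,30)  cross = 4.5·30 − 1.5·35 = 82.5000; (r_i+r_j)·cross = 6·82.5000 = 495.0000
Σcross = 653.7500 → A = |Σcross|/2 = 326.8750 mm²
Σ(r_i+r_j)·cross = 21738.5000 → first moment M = |Σ|/6 = 3623.0833
R_c = M/A = 3623.0833/326.8750 = 11.0840 mm
θ = 48° = 0.837758 rad
V = θ·R_c·A = 0.837758·11.0840·326.8750 = 3035.267 mm³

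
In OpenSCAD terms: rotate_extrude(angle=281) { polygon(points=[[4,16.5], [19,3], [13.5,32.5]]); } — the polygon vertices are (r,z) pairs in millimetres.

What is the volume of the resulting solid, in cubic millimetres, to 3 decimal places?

Profile (r,z), 3 vertices: (4,16.5) (19,3) (13.5,32.5)
edge 0: (4,16.5)→(19,3)  cross = 4·3 − 19·16.5 = -301.5000; (r_i+r_j)·cross = 23·-301.5000 = -6934.5000
edge 1: (19,3)→(13.5,32.5)  cross = 19·32.5 − 13.5·3 = 577.0000; (r_i+r_j)·cross = 32.5·577.0000 = 18752.5000
edge 2: (13.5,32.5)→(4,16.5)  cross = 13.5·16.5 − 4·32.5 = 92.7500; (r_i+r_j)·cross = 17.5·92.7500 = 1623.1250
Σcross = 368.2500 → A = |Σcross|/2 = 184.1250 mm²
Σ(r_i+r_j)·cross = 13441.1250 → first moment M = |Σ|/6 = 2240.1875
R_c = M/A = 2240.1875/184.1250 = 12.1667 mm
θ = 281° = 4.904375 rad
V = θ·R_c·A = 4.904375·12.1667·184.1250 = 10986.720 mm³

Volume = 10986.720 mm³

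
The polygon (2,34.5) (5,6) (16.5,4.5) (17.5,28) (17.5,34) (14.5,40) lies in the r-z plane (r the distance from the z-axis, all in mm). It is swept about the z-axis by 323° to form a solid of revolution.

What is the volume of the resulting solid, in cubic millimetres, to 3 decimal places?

Volume = 25833.800 mm³

Profile (r,z), 6 vertices: (2,34.5) (5,6) (16.5,4.5) (17.5,28) (17.5,34) (14.5,40)
edge 0: (2,34.5)→(5,6)  cross = 2·6 − 5·34.5 = -160.5000; (r_i+r_j)·cross = 7·-160.5000 = -1123.5000
edge 1: (5,6)→(16.5,4.5)  cross = 5·4.5 − 16.5·6 = -76.5000; (r_i+r_j)·cross = 21.5·-76.5000 = -1644.7500
edge 2: (16.5,4.5)→(17.5,28)  cross = 16.5·28 − 17.5·4.5 = 383.2500; (r_i+r_j)·cross = 34·383.2500 = 13030.5000
edge 3: (17.5,28)→(17.5,34)  cross = 17.5·34 − 17.5·28 = 105.0000; (r_i+r_j)·cross = 35·105.0000 = 3675.0000
edge 4: (17.5,34)→(14.5,40)  cross = 17.5·40 − 14.5·34 = 207.0000; (r_i+r_j)·cross = 32·207.0000 = 6624.0000
edge 5: (14.5,40)→(2,34.5)  cross = 14.5·34.5 − 2·40 = 420.2500; (r_i+r_j)·cross = 16.5·420.2500 = 6934.1250
Σcross = 878.5000 → A = |Σcross|/2 = 439.2500 mm²
Σ(r_i+r_j)·cross = 27495.3750 → first moment M = |Σ|/6 = 4582.5625
R_c = M/A = 4582.5625/439.2500 = 10.4327 mm
θ = 323° = 5.637413 rad
V = θ·R_c·A = 5.637413·10.4327·439.2500 = 25833.800 mm³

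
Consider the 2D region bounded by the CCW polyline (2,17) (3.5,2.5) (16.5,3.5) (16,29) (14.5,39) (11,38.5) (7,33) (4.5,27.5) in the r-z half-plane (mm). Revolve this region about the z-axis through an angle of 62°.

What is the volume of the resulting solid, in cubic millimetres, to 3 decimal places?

Volume = 4451.574 mm³

Profile (r,z), 8 vertices: (2,17) (3.5,2.5) (16.5,3.5) (16,29) (14.5,39) (11,38.5) (7,33) (4.5,27.5)
edge 0: (2,17)→(3.5,2.5)  cross = 2·2.5 − 3.5·17 = -54.5000; (r_i+r_j)·cross = 5.5·-54.5000 = -299.7500
edge 1: (3.5,2.5)→(16.5,3.5)  cross = 3.5·3.5 − 16.5·2.5 = -29.0000; (r_i+r_j)·cross = 20·-29.0000 = -580.0000
edge 2: (16.5,3.5)→(16,29)  cross = 16.5·29 − 16·3.5 = 422.5000; (r_i+r_j)·cross = 32.5·422.5000 = 13731.2500
edge 3: (16,29)→(14.5,39)  cross = 16·39 − 14.5·29 = 203.5000; (r_i+r_j)·cross = 30.5·203.5000 = 6206.7500
edge 4: (14.5,39)→(11,38.5)  cross = 14.5·38.5 − 11·39 = 129.2500; (r_i+r_j)·cross = 25.5·129.2500 = 3295.8750
edge 5: (11,38.5)→(7,33)  cross = 11·33 − 7·38.5 = 93.5000; (r_i+r_j)·cross = 18·93.5000 = 1683.0000
edge 6: (7,33)→(4.5,27.5)  cross = 7·27.5 − 4.5·33 = 44.0000; (r_i+r_j)·cross = 11.5·44.0000 = 506.0000
edge 7: (4.5,27.5)→(2,17)  cross = 4.5·17 − 2·27.5 = 21.5000; (r_i+r_j)·cross = 6.5·21.5000 = 139.7500
Σcross = 830.7500 → A = |Σcross|/2 = 415.3750 mm²
Σ(r_i+r_j)·cross = 24682.8750 → first moment M = |Σ|/6 = 4113.8125
R_c = M/A = 4113.8125/415.3750 = 9.9039 mm
θ = 62° = 1.082104 rad
V = θ·R_c·A = 1.082104·9.9039·415.3750 = 4451.574 mm³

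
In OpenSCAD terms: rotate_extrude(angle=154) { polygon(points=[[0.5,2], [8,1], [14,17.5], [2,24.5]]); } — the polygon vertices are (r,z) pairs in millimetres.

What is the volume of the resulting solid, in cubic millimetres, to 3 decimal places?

Volume = 3381.093 mm³

Profile (r,z), 4 vertices: (0.5,2) (8,1) (14,17.5) (2,24.5)
edge 0: (0.5,2)→(8,1)  cross = 0.5·1 − 8·2 = -15.5000; (r_i+r_j)·cross = 8.5·-15.5000 = -131.7500
edge 1: (8,1)→(14,17.5)  cross = 8·17.5 − 14·1 = 126.0000; (r_i+r_j)·cross = 22·126.0000 = 2772.0000
edge 2: (14,17.5)→(2,24.5)  cross = 14·24.5 − 2·17.5 = 308.0000; (r_i+r_j)·cross = 16·308.0000 = 4928.0000
edge 3: (2,24.5)→(0.5,2)  cross = 2·2 − 0.5·24.5 = -8.2500; (r_i+r_j)·cross = 2.5·-8.2500 = -20.6250
Σcross = 410.2500 → A = |Σcross|/2 = 205.1250 mm²
Σ(r_i+r_j)·cross = 7547.6250 → first moment M = |Σ|/6 = 1257.9375
R_c = M/A = 1257.9375/205.1250 = 6.1325 mm
θ = 154° = 2.687807 rad
V = θ·R_c·A = 2.687807·6.1325·205.1250 = 3381.093 mm³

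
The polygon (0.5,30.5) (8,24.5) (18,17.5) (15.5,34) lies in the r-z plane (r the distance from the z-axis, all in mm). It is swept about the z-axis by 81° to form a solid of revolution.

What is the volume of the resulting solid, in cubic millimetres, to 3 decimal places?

Profile (r,z), 4 vertices: (0.5,30.5) (8,24.5) (18,17.5) (15.5,34)
edge 0: (0.5,30.5)→(8,24.5)  cross = 0.5·24.5 − 8·30.5 = -231.7500; (r_i+r_j)·cross = 8.5·-231.7500 = -1969.8750
edge 1: (8,24.5)→(18,17.5)  cross = 8·17.5 − 18·24.5 = -301.0000; (r_i+r_j)·cross = 26·-301.0000 = -7826.0000
edge 2: (18,17.5)→(15.5,34)  cross = 18·34 − 15.5·17.5 = 340.7500; (r_i+r_j)·cross = 33.5·340.7500 = 11415.1250
edge 3: (15.5,34)→(0.5,30.5)  cross = 15.5·30.5 − 0.5·34 = 455.7500; (r_i+r_j)·cross = 16·455.7500 = 7292.0000
Σcross = 263.7500 → A = |Σcross|/2 = 131.8750 mm²
Σ(r_i+r_j)·cross = 8911.2500 → first moment M = |Σ|/6 = 1485.2083
R_c = M/A = 1485.2083/131.8750 = 11.2622 mm
θ = 81° = 1.413717 rad
V = θ·R_c·A = 1.413717·11.2622·131.8750 = 2099.664 mm³

Volume = 2099.664 mm³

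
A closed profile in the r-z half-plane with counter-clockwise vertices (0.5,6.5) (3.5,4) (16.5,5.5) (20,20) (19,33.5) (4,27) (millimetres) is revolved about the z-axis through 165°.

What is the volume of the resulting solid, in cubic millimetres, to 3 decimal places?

Profile (r,z), 6 vertices: (0.5,6.5) (3.5,4) (16.5,5.5) (20,20) (19,33.5) (4,27)
edge 0: (0.5,6.5)→(3.5,4)  cross = 0.5·4 − 3.5·6.5 = -20.7500; (r_i+r_j)·cross = 4·-20.7500 = -83.0000
edge 1: (3.5,4)→(16.5,5.5)  cross = 3.5·5.5 − 16.5·4 = -46.7500; (r_i+r_j)·cross = 20·-46.7500 = -935.0000
edge 2: (16.5,5.5)→(20,20)  cross = 16.5·20 − 20·5.5 = 220.0000; (r_i+r_j)·cross = 36.5·220.0000 = 8030.0000
edge 3: (20,20)→(19,33.5)  cross = 20·33.5 − 19·20 = 290.0000; (r_i+r_j)·cross = 39·290.0000 = 11310.0000
edge 4: (19,33.5)→(4,27)  cross = 19·27 − 4·33.5 = 379.0000; (r_i+r_j)·cross = 23·379.0000 = 8717.0000
edge 5: (4,27)→(0.5,6.5)  cross = 4·6.5 − 0.5·27 = 12.5000; (r_i+r_j)·cross = 4.5·12.5000 = 56.2500
Σcross = 834.0000 → A = |Σcross|/2 = 417.0000 mm²
Σ(r_i+r_j)·cross = 27095.2500 → first moment M = |Σ|/6 = 4515.8750
R_c = M/A = 4515.8750/417.0000 = 10.8294 mm
θ = 165° = 2.879793 rad
V = θ·R_c·A = 2.879793·10.8294·417.0000 = 13004.786 mm³

Volume = 13004.786 mm³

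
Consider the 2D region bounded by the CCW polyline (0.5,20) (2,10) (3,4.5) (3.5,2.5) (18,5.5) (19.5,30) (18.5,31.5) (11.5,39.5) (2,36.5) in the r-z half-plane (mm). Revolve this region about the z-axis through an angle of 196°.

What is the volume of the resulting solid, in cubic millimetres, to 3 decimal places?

Volume = 19036.648 mm³

Profile (r,z), 9 vertices: (0.5,20) (2,10) (3,4.5) (3.5,2.5) (18,5.5) (19.5,30) (18.5,31.5) (11.5,39.5) (2,36.5)
edge 0: (0.5,20)→(2,10)  cross = 0.5·10 − 2·20 = -35.0000; (r_i+r_j)·cross = 2.5·-35.0000 = -87.5000
edge 1: (2,10)→(3,4.5)  cross = 2·4.5 − 3·10 = -21.0000; (r_i+r_j)·cross = 5·-21.0000 = -105.0000
edge 2: (3,4.5)→(3.5,2.5)  cross = 3·2.5 − 3.5·4.5 = -8.2500; (r_i+r_j)·cross = 6.5·-8.2500 = -53.6250
edge 3: (3.5,2.5)→(18,5.5)  cross = 3.5·5.5 − 18·2.5 = -25.7500; (r_i+r_j)·cross = 21.5·-25.7500 = -553.6250
edge 4: (18,5.5)→(19.5,30)  cross = 18·30 − 19.5·5.5 = 432.7500; (r_i+r_j)·cross = 37.5·432.7500 = 16228.1250
edge 5: (19.5,30)→(18.5,31.5)  cross = 19.5·31.5 − 18.5·30 = 59.2500; (r_i+r_j)·cross = 38·59.2500 = 2251.5000
edge 6: (18.5,31.5)→(11.5,39.5)  cross = 18.5·39.5 − 11.5·31.5 = 368.5000; (r_i+r_j)·cross = 30·368.5000 = 11055.0000
edge 7: (11.5,39.5)→(2,36.5)  cross = 11.5·36.5 − 2·39.5 = 340.7500; (r_i+r_j)·cross = 13.5·340.7500 = 4600.1250
edge 8: (2,36.5)→(0.5,20)  cross = 2·20 − 0.5·36.5 = 21.7500; (r_i+r_j)·cross = 2.5·21.7500 = 54.3750
Σcross = 1133.0000 → A = |Σcross|/2 = 566.5000 mm²
Σ(r_i+r_j)·cross = 33389.3750 → first moment M = |Σ|/6 = 5564.8958
R_c = M/A = 5564.8958/566.5000 = 9.8233 mm
θ = 196° = 3.420845 rad
V = θ·R_c·A = 3.420845·9.8233·566.5000 = 19036.648 mm³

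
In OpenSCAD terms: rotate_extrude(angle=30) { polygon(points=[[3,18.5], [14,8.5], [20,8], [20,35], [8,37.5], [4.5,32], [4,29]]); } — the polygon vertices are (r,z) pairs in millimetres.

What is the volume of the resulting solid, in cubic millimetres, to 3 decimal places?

Volume = 2603.977 mm³

Profile (r,z), 7 vertices: (3,18.5) (14,8.5) (20,8) (20,35) (8,37.5) (4.5,32) (4,29)
edge 0: (3,18.5)→(14,8.5)  cross = 3·8.5 − 14·18.5 = -233.5000; (r_i+r_j)·cross = 17·-233.5000 = -3969.5000
edge 1: (14,8.5)→(20,8)  cross = 14·8 − 20·8.5 = -58.0000; (r_i+r_j)·cross = 34·-58.0000 = -1972.0000
edge 2: (20,8)→(20,35)  cross = 20·35 − 20·8 = 540.0000; (r_i+r_j)·cross = 40·540.0000 = 21600.0000
edge 3: (20,35)→(8,37.5)  cross = 20·37.5 − 8·35 = 470.0000; (r_i+r_j)·cross = 28·470.0000 = 13160.0000
edge 4: (8,37.5)→(4.5,32)  cross = 8·32 − 4.5·37.5 = 87.2500; (r_i+r_j)·cross = 12.5·87.2500 = 1090.6250
edge 5: (4.5,32)→(4,29)  cross = 4.5·29 − 4·32 = 2.5000; (r_i+r_j)·cross = 8.5·2.5000 = 21.2500
edge 6: (4,29)→(3,18.5)  cross = 4·18.5 − 3·29 = -13.0000; (r_i+r_j)·cross = 7·-13.0000 = -91.0000
Σcross = 795.2500 → A = |Σcross|/2 = 397.6250 mm²
Σ(r_i+r_j)·cross = 29839.3750 → first moment M = |Σ|/6 = 4973.2292
R_c = M/A = 4973.2292/397.6250 = 12.5073 mm
θ = 30° = 0.523599 rad
V = θ·R_c·A = 0.523599·12.5073·397.6250 = 2603.977 mm³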